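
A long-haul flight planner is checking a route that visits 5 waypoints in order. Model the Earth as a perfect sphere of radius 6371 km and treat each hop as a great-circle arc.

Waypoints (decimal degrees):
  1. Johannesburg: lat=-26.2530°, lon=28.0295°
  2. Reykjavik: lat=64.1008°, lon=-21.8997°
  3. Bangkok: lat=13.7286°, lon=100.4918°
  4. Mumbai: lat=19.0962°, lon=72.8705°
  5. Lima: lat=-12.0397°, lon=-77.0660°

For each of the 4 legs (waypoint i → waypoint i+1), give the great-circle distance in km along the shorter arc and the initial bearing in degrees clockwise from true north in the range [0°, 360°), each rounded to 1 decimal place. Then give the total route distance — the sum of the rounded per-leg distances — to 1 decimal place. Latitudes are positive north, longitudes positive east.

Leg 1: dist=10939.4 km, bearing=340.3°
Leg 2: dist=10095.6 km, bearing=55.1°
Leg 3: dist=3002.4 km, bearing=285.2°
Leg 4: dist=16705.7 km, bearing=279.3°
Total: 40743.1 km

Leg 1: φ1=-0.4582013, φ2=1.1187700, Δφ=1.5769713, Δλ=-0.8714289 rad; a=sin²(Δφ/2)+cosφ1·cosφ2·sin²(Δλ/2)=0.5728683185; c=2·atan2(√a, √(1-a))=1.717053845; dist=6371·c=10939.350 ≈ 10939.4 km; running total=10939.4 km
Leg 1 bearing: y=sinΔλ·cosφ2=-0.33425277, x=cosφ1·sinφ2-sinφ1·cosφ2·cosΔλ=0.93114764; θ=atan2(y, x)=-19.7465° <0 so +360° → 340.2535° ≈ 340.3°
Leg 2: φ1=1.1187700, φ2=0.2396093, Δφ=-0.8791607, Δλ=2.1361347 rad; a=sin²(Δφ/2)+cosφ1·cosφ2·sin²(Δλ/2)=0.5069082574; c=2·atan2(√a, √(1-a))=1.584613281; dist=6371·c=10095.571 ≈ 10095.6 km; running total=21035.0 km
Leg 2 bearing: y=sinΔλ·cosφ2=0.82028334, x=cosφ1·sinφ2-sinφ1·cosφ2·cosΔλ=0.57179047; θ=atan2(y, x)=55.1210° ≈ 55.1°
Leg 3: φ1=0.2396093, φ2=0.3332916, Δφ=0.0936823, Δλ=-0.4820826 rad; a=sin²(Δφ/2)+cosφ1·cosφ2·sin²(Δλ/2)=0.0545026208; c=2·atan2(√a, √(1-a))=0.471264814; dist=6371·c=3002.428 ≈ 3002.4 km; running total=24037.4 km
Leg 3 bearing: y=sinΔλ·cosφ2=-0.43811243, x=cosφ1·sinφ2-sinφ1·cosφ2·cosΔλ=0.11910433; θ=atan2(y, x)=-74.7913° <0 so +360° → 285.2087° ≈ 285.2°
Leg 4: φ1=0.3332916, φ2=-0.2101324, Δφ=-0.5434240, Δλ=-2.6168856 rad; a=sin²(Δφ/2)+cosφ1·cosφ2·sin²(Δλ/2)=0.9340478211; c=2·atan2(√a, √(1-a))=2.622149321; dist=6371·c=16705.713 ≈ 16705.7 km; running total=40743.1 km
Leg 4 bearing: y=sinΔλ·cosφ2=-0.48994004, x=cosφ1·sinφ2-sinφ1·cosφ2·cosΔλ=0.07980421; θ=atan2(y, x)=-80.7486° <0 so +360° → 279.2514° ≈ 279.3°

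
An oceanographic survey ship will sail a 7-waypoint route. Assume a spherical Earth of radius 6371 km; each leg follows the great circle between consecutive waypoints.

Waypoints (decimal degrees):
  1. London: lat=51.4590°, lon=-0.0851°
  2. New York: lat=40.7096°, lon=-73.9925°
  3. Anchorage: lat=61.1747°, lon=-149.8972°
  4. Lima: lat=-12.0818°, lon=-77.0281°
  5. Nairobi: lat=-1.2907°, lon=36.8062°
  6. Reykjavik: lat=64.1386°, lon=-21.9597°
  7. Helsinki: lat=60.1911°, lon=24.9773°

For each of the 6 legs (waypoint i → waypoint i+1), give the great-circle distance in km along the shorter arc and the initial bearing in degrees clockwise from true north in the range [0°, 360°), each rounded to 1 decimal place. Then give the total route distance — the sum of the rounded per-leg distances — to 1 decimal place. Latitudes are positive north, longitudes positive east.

Leg 1: dist=5574.1 km, bearing=288.4°
Leg 2: dist=5411.7 km, bearing=321.5°
Leg 3: dist=10291.2 km, bearing=110.7°
Leg 4: dist=12562.2 km, bearing=96.6°
Leg 5: dist=8686.6 km, bearing=337.6°
Leg 6: dist=2417.8 km, bearing=78.6°
Total: 44943.6 km

Leg 1: φ1=0.8981290, φ2=0.7105166, Δφ=-0.1876124, Δλ=-1.2899275 rad; a=sin²(Δφ/2)+cosφ1·cosφ2·sin²(Δλ/2)=0.1794674737; c=2·atan2(√a, √(1-a))=0.874911149; dist=6371·c=5574.059 ≈ 5574.1 km; running total=5574.1 km
Leg 1 bearing: y=sinΔλ·cosφ2=-0.72832182, x=cosφ1·sinφ2-sinφ1·cosφ2·cosΔλ=0.24203908; θ=atan2(y, x)=-71.6171° <0 so +360° → 288.3829° ≈ 288.4°
Leg 2: φ1=0.7105166, φ2=1.0676999, Δφ=0.3571834, Δλ=-1.3247869 rad; a=sin²(Δφ/2)+cosφ1·cosφ2·sin²(Δλ/2)=0.1697916381; c=2·atan2(√a, √(1-a))=0.849422735; dist=6371·c=5411.672 ≈ 5411.7 km; running total=10985.8 km
Leg 2 bearing: y=sinΔλ·cosφ2=-0.46762429, x=cosφ1·sinφ2-sinφ1·cosφ2·cosΔλ=0.58751790; θ=atan2(y, x)=-38.5174° <0 so +360° → 321.4826° ≈ 321.5°
Leg 3: φ1=1.0676999, φ2=-0.2108672, Δφ=-1.2785671, Δλ=1.2718057 rad; a=sin²(Δφ/2)+cosφ1·cosφ2·sin²(Δλ/2)=0.5222509283; c=2·atan2(√a, √(1-a))=1.615312885; dist=6371·c=10291.158 ≈ 10291.2 km; running total=21277.0 km
Leg 3 bearing: y=sinΔλ·cosφ2=0.93446678, x=cosφ1·sinφ2-sinφ1·cosφ2·cosΔλ=-0.35325829; θ=atan2(y, x)=110.7082° ≈ 110.7°
Leg 4: φ1=-0.2108672, φ2=-0.0225270, Δφ=0.1883402, Δλ=1.9867833 rad; a=sin²(Δφ/2)+cosφ1·cosφ2·sin²(Δλ/2)=0.6951636408; c=2·atan2(√a, √(1-a))=1.971783372; dist=6371·c=12562.232 ≈ 12562.2 km; running total=33839.2 km
Leg 4 bearing: y=sinΔλ·cosφ2=0.91448584, x=cosφ1·sinφ2-sinφ1·cosφ2·cosΔλ=-0.10658454; θ=atan2(y, x)=96.6479° ≈ 96.6°
Leg 5: φ1=-0.0225270, φ2=1.1194297, Δφ=1.1419567, Δλ=-1.0256584 rad; a=sin²(Δφ/2)+cosφ1·cosφ2·sin²(Δλ/2)=0.3970717269; c=2·atan2(√a, √(1-a))=1.363457407; dist=6371·c=8686.587 ≈ 8686.6 km; running total=42525.8 km
Leg 5 bearing: y=sinΔλ·cosφ2=-0.37297163, x=cosφ1·sinφ2-sinφ1·cosφ2·cosΔλ=0.90471832; θ=atan2(y, x)=-22.4040° <0 so +360° → 337.5960° ≈ 337.6°
Leg 6: φ1=1.1194297, φ2=1.0505329, Δφ=-0.0688969, Δλ=0.8192052 rad; a=sin²(Δφ/2)+cosφ1·cosφ2·sin²(Δλ/2)=0.0355762936; c=2·atan2(√a, √(1-a))=0.379506929; dist=6371·c=2417.839 ≈ 2417.8 km; running total=44943.6 km
Leg 6 bearing: y=sinΔλ·cosφ2=0.36318932, x=cosφ1·sinφ2-sinφ1·cosφ2·cosΔλ=0.07304792; θ=atan2(y, x)=78.6279° ≈ 78.6°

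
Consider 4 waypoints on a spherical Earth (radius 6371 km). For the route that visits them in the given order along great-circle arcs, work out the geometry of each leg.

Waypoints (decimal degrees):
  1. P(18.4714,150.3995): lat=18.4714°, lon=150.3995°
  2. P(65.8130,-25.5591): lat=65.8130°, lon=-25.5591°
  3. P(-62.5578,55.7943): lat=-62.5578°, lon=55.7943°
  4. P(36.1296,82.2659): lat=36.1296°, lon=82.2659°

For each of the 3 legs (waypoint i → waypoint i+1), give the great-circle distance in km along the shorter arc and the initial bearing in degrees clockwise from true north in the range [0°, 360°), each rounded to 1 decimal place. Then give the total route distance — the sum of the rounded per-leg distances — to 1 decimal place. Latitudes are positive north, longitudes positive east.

Leg 1: dist=10636.9 km, bearing=358.3°
Leg 2: dist=15719.5 km, bearing=133.1°
Leg 3: dist=11225.9 km, bearing=21.5°
Total: 37582.3 km

Leg 1: φ1=0.3223867, φ2=1.1486535, Δφ=0.8262668, Δλ=-3.0710569 rad; a=sin²(Δφ/2)+cosφ1·cosφ2·sin²(Δλ/2)=0.5493121762; c=2·atan2(√a, √(1-a))=1.669581266; dist=6371·c=10636.902 ≈ 10636.9 km; running total=10636.9 km
Leg 1 bearing: y=sinΔλ·cosφ2=-0.02887567, x=cosφ1·sinφ2-sinφ1·cosφ2·cosΔλ=0.99470570; θ=atan2(y, x)=-1.6628° <0 so +360° → 358.3372° ≈ 358.3°
Leg 2: φ1=1.1486535, φ2=-1.0918396, Δφ=-2.2404931, Δλ=1.4198847 rad; a=sin²(Δφ/2)+cosφ1·cosφ2·sin²(Δλ/2)=0.8905902229; c=2·atan2(√a, √(1-a))=2.467350728; dist=6371·c=15719.491 ≈ 15719.5 km; running total=26356.4 km
Leg 2 bearing: y=sinΔλ·cosφ2=0.45561570, x=cosφ1·sinφ2-sinφ1·cosφ2·cosΔλ=-0.42681547; θ=atan2(y, x)=133.1307° ≈ 133.1°
Leg 3: φ1=-1.0918396, φ2=0.6305805, Δφ=1.7224201, Δλ=0.4620166 rad; a=sin²(Δφ/2)+cosφ1·cosφ2·sin²(Δλ/2)=0.5950345882; c=2·atan2(√a, √(1-a))=1.762028934; dist=6371·c=11225.886 ≈ 11225.9 km; running total=37582.3 km
Leg 3 bearing: y=sinΔλ·cosφ2=0.36002912, x=cosφ1·sinφ2-sinφ1·cosφ2·cosΔλ=0.91337437; θ=atan2(y, x)=21.5131° ≈ 21.5°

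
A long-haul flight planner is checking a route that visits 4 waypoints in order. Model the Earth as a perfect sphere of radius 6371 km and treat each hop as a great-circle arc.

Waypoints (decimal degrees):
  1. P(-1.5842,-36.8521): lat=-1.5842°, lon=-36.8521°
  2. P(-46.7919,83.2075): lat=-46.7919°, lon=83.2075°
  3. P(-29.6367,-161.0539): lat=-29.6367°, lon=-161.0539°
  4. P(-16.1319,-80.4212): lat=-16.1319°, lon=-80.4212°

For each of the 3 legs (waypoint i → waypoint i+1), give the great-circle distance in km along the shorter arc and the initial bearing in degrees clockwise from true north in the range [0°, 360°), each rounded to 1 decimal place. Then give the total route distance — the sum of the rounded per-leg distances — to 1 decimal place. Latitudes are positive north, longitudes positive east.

Leg 1: φ1=-0.0276495, φ2=-0.8166727, Δφ=-0.7890232, Δλ=2.0954353 rad; a=sin²(Δφ/2)+cosφ1·cosφ2·sin²(Δλ/2)=0.6613301013; c=2·atan2(√a, √(1-a))=1.899334997; dist=6371·c=12100.663 ≈ 12100.7 km; running total=12100.7 km
Leg 1 bearing: y=sinΔλ·cosφ2=0.59256801, x=cosφ1·sinφ2-sinφ1·cosφ2·cosΔλ=-0.73807421; θ=atan2(y, x)=141.2405° ≈ 141.2°
Leg 2: φ1=-0.8166727, φ2=-0.5172580, Δφ=0.2994147, Δλ=-4.2631657 rad; a=sin²(Δφ/2)+cosφ1·cosφ2·sin²(Δλ/2)=0.4489990979; c=2·atan2(√a, √(1-a))=1.468616812; dist=6371·c=9356.558 ≈ 9356.6 km; running total=21457.3 km
Leg 2 bearing: y=sinΔλ·cosφ2=0.78294254, x=cosφ1·sinφ2-sinφ1·cosφ2·cosΔλ=-0.61367468; θ=atan2(y, x)=128.0895° ≈ 128.1°
Leg 3: φ1=-0.5172580, φ2=-0.2815548, Δφ=0.2357032, Δλ=1.4073061 rad; a=sin²(Δφ/2)+cosφ1·cosφ2·sin²(Δλ/2)=0.3633521147; c=2·atan2(√a, √(1-a))=1.293978749; dist=6371·c=8243.939 ≈ 8243.9 km; running total=29701.2 km
Leg 3 bearing: y=sinΔλ·cosφ2=0.94781488, x=cosφ1·sinφ2-sinφ1·cosφ2·cosΔλ=-0.16418394; θ=atan2(y, x)=99.8275° ≈ 99.8°

Leg 1: dist=12100.7 km, bearing=141.2°
Leg 2: dist=9356.6 km, bearing=128.1°
Leg 3: dist=8243.9 km, bearing=99.8°
Total: 29701.2 km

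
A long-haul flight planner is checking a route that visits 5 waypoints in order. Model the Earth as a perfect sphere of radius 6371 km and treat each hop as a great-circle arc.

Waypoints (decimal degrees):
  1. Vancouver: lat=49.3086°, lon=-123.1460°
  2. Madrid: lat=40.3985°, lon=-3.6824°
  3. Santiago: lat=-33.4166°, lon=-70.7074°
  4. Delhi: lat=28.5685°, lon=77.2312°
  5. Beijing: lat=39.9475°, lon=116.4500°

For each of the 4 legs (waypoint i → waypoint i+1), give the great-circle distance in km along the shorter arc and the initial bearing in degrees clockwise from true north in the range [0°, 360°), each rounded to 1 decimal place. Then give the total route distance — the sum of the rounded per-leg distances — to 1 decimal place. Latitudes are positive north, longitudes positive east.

Leg 1: φ1=0.8605974, φ2=0.7050868, Δφ=-0.1555106, Δλ=2.0850332 rad; a=sin²(Δφ/2)+cosφ1·cosφ2·sin²(Δλ/2)=0.3764072122; c=2·atan2(√a, √(1-a))=1.321021711; dist=6371·c=8416.229 ≈ 8416.2 km; running total=8416.2 km
Leg 1 bearing: y=sinΔλ·cosφ2=0.66306208, x=cosφ1·sinφ2-sinφ1·cosφ2·cosΔλ=0.70657482; θ=atan2(y, x)=43.1804° ≈ 43.2°
Leg 2: φ1=0.7050868, φ2=-0.5832297, Δφ=-1.2883165, Δλ=-1.1698069 rad; a=sin²(Δφ/2)+cosφ1·cosφ2·sin²(Δλ/2)=0.5544029833; c=2·atan2(√a, √(1-a))=1.679818133; dist=6371·c=10702.121 ≈ 10702.1 km; running total=19118.3 km
Leg 2 bearing: y=sinΔλ·cosφ2=-0.76847690, x=cosφ1·sinφ2-sinφ1·cosφ2·cosΔλ=-0.63055889; θ=atan2(y, x)=-129.3699° <0 so +360° → 230.6301° ≈ 230.6°
Leg 3: φ1=-0.5832297, φ2=0.4986144, Δφ=1.0818441, Δλ=2.5820157 rad; a=sin²(Δφ/2)+cosφ1·cosφ2·sin²(Δλ/2)=0.9423077454; c=2·atan2(√a, √(1-a))=2.656465133; dist=6371·c=16924.339 ≈ 16924.3 km; running total=36042.6 km
Leg 3 bearing: y=sinΔλ·cosφ2=0.46619736, x=cosφ1·sinφ2-sinφ1·cosφ2·cosΔλ=-0.01074491; θ=atan2(y, x)=91.3203° ≈ 91.3°
Leg 4: φ1=0.4986144, φ2=0.6972154, Δφ=0.1986010, Δλ=0.6844972 rad; a=sin²(Δφ/2)+cosφ1·cosφ2·sin²(Δλ/2)=0.0856621425; c=2·atan2(√a, √(1-a))=0.594058742; dist=6371·c=3784.748 ≈ 3784.7 km; running total=39827.3 km
Leg 4 bearing: y=sinΔλ·cosφ2=0.48472950, x=cosφ1·sinφ2-sinφ1·cosφ2·cosΔλ=0.27988189; θ=atan2(y, x)=59.9979° ≈ 60.0°

Leg 1: dist=8416.2 km, bearing=43.2°
Leg 2: dist=10702.1 km, bearing=230.6°
Leg 3: dist=16924.3 km, bearing=91.3°
Leg 4: dist=3784.7 km, bearing=60.0°
Total: 39827.3 km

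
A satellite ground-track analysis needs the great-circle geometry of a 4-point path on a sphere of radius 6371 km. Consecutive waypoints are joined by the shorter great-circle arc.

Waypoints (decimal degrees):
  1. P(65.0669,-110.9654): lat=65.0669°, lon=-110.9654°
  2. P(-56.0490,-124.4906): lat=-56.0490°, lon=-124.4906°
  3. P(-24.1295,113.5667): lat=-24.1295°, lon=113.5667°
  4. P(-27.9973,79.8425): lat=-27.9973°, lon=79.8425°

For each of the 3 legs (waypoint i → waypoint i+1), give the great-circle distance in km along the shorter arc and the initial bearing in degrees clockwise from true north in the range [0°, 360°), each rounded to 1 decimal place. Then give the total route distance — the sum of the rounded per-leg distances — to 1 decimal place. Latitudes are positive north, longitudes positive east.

Leg 1: dist=13516.2 km, bearing=188.8°
Leg 2: dist=9564.7 km, bearing=230.9°
Leg 3: dist=3385.3 km, bearing=255.3°
Total: 26466.2 km

Leg 1: φ1=1.1356316, φ2=-0.9782396, Δφ=-2.1138712, Δλ=-0.2360593 rad; a=sin²(Δφ/2)+cosφ1·cosφ2·sin²(Δλ/2)=0.7616500958; c=2·atan2(√a, √(1-a))=2.121515483; dist=6371·c=13516.175 ≈ 13516.2 km; running total=13516.2 km
Leg 1 bearing: y=sinΔλ·cosφ2=-0.13061426, x=cosφ1·sinφ2-sinφ1·cosφ2·cosΔλ=-0.84207887; θ=atan2(y, x)=-171.1832° <0 so +360° → 188.8168° ≈ 188.8°
Leg 2: φ1=-0.9782396, φ2=-0.4211392, Δφ=0.5571004, Δλ=4.1548837 rad; a=sin²(Δφ/2)+cosφ1·cosφ2·sin²(Δλ/2)=0.4652767533; c=2·atan2(√a, √(1-a))=1.501293891; dist=6371·c=9564.743 ≈ 9564.7 km; running total=23080.9 km
Leg 2 bearing: y=sinΔλ·cosφ2=-0.77443216, x=cosφ1·sinφ2-sinφ1·cosφ2·cosΔλ=-0.62883386; θ=atan2(y, x)=-129.0764° <0 so +360° → 230.9236° ≈ 230.9°
Leg 3: φ1=-0.4211392, φ2=-0.4886451, Δφ=-0.0675058, Δλ=-0.5885983 rad; a=sin²(Δφ/2)+cosφ1·cosφ2·sin²(Δλ/2)=0.0689405756; c=2·atan2(√a, √(1-a))=0.531359800; dist=6371·c=3385.293 ≈ 3385.3 km; running total=26466.2 km
Leg 3 bearing: y=sinΔλ·cosφ2=-0.49022105, x=cosφ1·sinφ2-sinφ1·cosφ2·cosΔλ=-0.12819677; θ=atan2(y, x)=-104.6551° <0 so +360° → 255.3449° ≈ 255.3°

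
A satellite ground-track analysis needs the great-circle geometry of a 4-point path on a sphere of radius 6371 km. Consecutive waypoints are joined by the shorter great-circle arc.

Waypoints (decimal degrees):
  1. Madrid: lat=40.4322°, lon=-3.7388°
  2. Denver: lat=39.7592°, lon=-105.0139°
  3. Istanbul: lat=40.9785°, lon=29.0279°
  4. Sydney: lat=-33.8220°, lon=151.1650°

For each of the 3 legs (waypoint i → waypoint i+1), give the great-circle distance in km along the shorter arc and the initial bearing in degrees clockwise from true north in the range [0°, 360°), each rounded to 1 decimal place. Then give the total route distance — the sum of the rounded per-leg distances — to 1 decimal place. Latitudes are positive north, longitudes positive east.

Leg 1: φ1=0.7056750, φ2=0.6939289, Δφ=-0.0117461, Δλ=-1.7675839 rad; a=sin²(Δφ/2)+cosφ1·cosφ2·sin²(Δλ/2)=0.3498102847; c=2·atan2(√a, √(1-a))=1.265705897; dist=6371·c=8063.812 ≈ 8063.8 km; running total=8063.8 km
Leg 1 bearing: y=sinΔλ·cosφ2=-0.75390227, x=cosφ1·sinφ2-sinφ1·cosφ2·cosΔλ=0.58429750; θ=atan2(y, x)=-52.2232° <0 so +360° → 307.7768° ≈ 307.8°
Leg 2: φ1=0.6939289, φ2=0.7152097, Δφ=0.0212808, Δλ=2.3394707 rad; a=sin²(Δφ/2)+cosφ1·cosφ2·sin²(Δλ/2)=0.4920248085; c=2·atan2(√a, √(1-a))=1.554845267; dist=6371·c=9905.919 ≈ 9905.9 km; running total=17969.7 km
Leg 2 bearing: y=sinΔλ·cosφ2=0.54268694, x=cosφ1·sinφ2-sinφ1·cosφ2·cosΔλ=0.83978358; θ=atan2(y, x)=32.8714° ≈ 32.9°
Leg 3: φ1=0.7152097, φ2=-0.5903053, Δφ=-1.3055150, Δλ=2.1316945 rad; a=sin²(Δφ/2)+cosφ1·cosφ2·sin²(Δλ/2)=0.8493244944; c=2·atan2(√a, √(1-a))=2.344303779; dist=6371·c=14935.559 ≈ 14935.6 km; running total=32905.3 km
Leg 3 bearing: y=sinΔλ·cosφ2=0.70347815, x=cosφ1·sinφ2-sinφ1·cosφ2·cosΔλ=-0.13041502; θ=atan2(y, x)=100.5026° ≈ 100.5°

Leg 1: dist=8063.8 km, bearing=307.8°
Leg 2: dist=9905.9 km, bearing=32.9°
Leg 3: dist=14935.6 km, bearing=100.5°
Total: 32905.3 km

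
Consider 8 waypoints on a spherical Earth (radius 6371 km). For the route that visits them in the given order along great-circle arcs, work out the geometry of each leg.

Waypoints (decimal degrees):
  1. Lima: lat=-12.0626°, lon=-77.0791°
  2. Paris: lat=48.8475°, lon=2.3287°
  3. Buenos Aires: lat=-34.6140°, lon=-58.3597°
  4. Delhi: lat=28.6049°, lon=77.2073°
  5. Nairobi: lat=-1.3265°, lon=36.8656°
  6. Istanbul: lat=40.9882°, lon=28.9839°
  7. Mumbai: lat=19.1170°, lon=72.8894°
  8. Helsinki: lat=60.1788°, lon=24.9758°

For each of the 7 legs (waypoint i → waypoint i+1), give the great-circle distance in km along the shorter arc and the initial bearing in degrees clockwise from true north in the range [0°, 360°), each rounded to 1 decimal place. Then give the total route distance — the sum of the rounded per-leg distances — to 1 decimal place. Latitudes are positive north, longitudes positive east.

Leg 1: φ1=-0.2105321, φ2=0.8525497, Δφ=1.0630818, Δλ=1.3859276 rad; a=sin²(Δφ/2)+cosφ1·cosφ2·sin²(Δλ/2)=0.5195304319; c=2·atan2(√a, √(1-a))=1.609867130; dist=6371·c=10256.463 ≈ 10256.5 km; running total=10256.5 km
Leg 1 bearing: y=sinΔλ·cosφ2=0.64685227, x=cosφ1·sinφ2-sinφ1·cosφ2·cosΔλ=0.76161433; θ=atan2(y, x)=40.3418° ≈ 40.3°
Leg 2: φ1=0.8525497, φ2=-0.6041283, Δφ=-1.4566780, Δλ=-1.0592124 rad; a=sin²(Δφ/2)+cosφ1·cosφ2·sin²(Δλ/2)=0.5812885133; c=2·atan2(√a, √(1-a))=1.734098195; dist=6371·c=11047.940 ≈ 11047.9 km; running total=21304.4 km
Leg 2 bearing: y=sinΔλ·cosφ2=-0.71762936, x=cosφ1·sinφ2-sinφ1·cosφ2·cosΔλ=-0.67718300; θ=atan2(y, x)=-133.3390° <0 so +360° → 226.6610° ≈ 226.7°
Leg 3: φ1=-0.6041283, φ2=0.4992497, Δφ=1.1033780, Δλ=2.3660905 rad; a=sin²(Δφ/2)+cosφ1·cosφ2·sin²(Δλ/2)=0.8939539614; c=2·atan2(√a, √(1-a))=2.478200531; dist=6371·c=15788.616 ≈ 15788.6 km; running total=37093.0 km
Leg 3 bearing: y=sinΔλ·cosφ2=0.61462503, x=cosφ1·sinφ2-sinφ1·cosφ2·cosΔλ=0.03791007; θ=atan2(y, x)=86.4705° ≈ 86.5°
Leg 4: φ1=0.4992497, φ2=-0.0231518, Δφ=-0.5224015, Δλ=-0.7040955 rad; a=sin²(Δφ/2)+cosφ1·cosφ2·sin²(Δλ/2)=0.1710487618; c=2·atan2(√a, √(1-a))=0.852766141; dist=6371·c=5432.973 ≈ 5433.0 km; running total=42526.0 km
Leg 4 bearing: y=sinΔλ·cosφ2=-0.64717120, x=cosφ1·sinφ2-sinφ1·cosφ2·cosΔλ=-0.38514124; θ=atan2(y, x)=-120.7575° <0 so +360° → 239.2425° ≈ 239.2°
Leg 5: φ1=-0.0231518, φ2=0.7153790, Δφ=0.7385308, Δλ=-0.1375616 rad; a=sin²(Δφ/2)+cosφ1·cosφ2·sin²(Δλ/2)=0.1338352355; c=2·atan2(√a, √(1-a))=0.749059643; dist=6371·c=4772.259 ≈ 4772.3 km; running total=47298.3 km
Leg 5 bearing: y=sinΔλ·cosφ2=-0.10351047, x=cosφ1·sinφ2-sinφ1·cosφ2·cosΔλ=0.67303718; θ=atan2(y, x)=-8.7434° <0 so +360° → 351.2566° ≈ 351.3°
Leg 6: φ1=0.7153790, φ2=0.3336546, Δφ=-0.3817245, Δλ=0.7662955 rad; a=sin²(Δφ/2)+cosφ1·cosφ2·sin²(Δλ/2)=0.1356656840; c=2·atan2(√a, √(1-a))=0.754420374; dist=6371·c=4806.412 ≈ 4806.4 km; running total=52104.7 km
Leg 6 bearing: y=sinΔλ·cosφ2=0.65522730, x=cosφ1·sinφ2-sinφ1·cosφ2·cosΔλ=-0.19929678; θ=atan2(y, x)=106.9179° ≈ 106.9°
Leg 7: φ1=0.3336546, φ2=1.0503182, Δφ=0.7166636, Δλ=-0.8362501 rad; a=sin²(Δφ/2)+cosφ1·cosφ2·sin²(Δλ/2)=0.2004689621; c=2·atan2(√a, √(1-a))=0.928467108; dist=6371·c=5915.264 ≈ 5915.3 km; running total=58020.0 km
Leg 7 bearing: y=sinΔλ·cosφ2=-0.36906001, x=cosφ1·sinφ2-sinφ1·cosφ2·cosΔλ=0.71057676; θ=atan2(y, x)=-27.4465° <0 so +360° → 332.5535° ≈ 332.6°

Leg 1: dist=10256.5 km, bearing=40.3°
Leg 2: dist=11047.9 km, bearing=226.7°
Leg 3: dist=15788.6 km, bearing=86.5°
Leg 4: dist=5433.0 km, bearing=239.2°
Leg 5: dist=4772.3 km, bearing=351.3°
Leg 6: dist=4806.4 km, bearing=106.9°
Leg 7: dist=5915.3 km, bearing=332.6°
Total: 58020.0 km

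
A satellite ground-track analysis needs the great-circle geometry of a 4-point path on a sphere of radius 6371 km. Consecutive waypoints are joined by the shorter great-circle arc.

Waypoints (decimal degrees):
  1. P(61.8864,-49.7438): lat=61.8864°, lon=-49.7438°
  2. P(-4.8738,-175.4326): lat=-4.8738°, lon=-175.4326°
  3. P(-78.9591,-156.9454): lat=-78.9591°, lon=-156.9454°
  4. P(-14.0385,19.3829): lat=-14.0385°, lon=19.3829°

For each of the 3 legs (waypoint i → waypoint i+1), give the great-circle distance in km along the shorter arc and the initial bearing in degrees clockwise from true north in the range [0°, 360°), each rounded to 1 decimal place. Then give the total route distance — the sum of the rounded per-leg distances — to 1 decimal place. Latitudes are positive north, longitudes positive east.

Leg 1: dist=12277.8 km, bearing=300.3°
Leg 2: dist=8303.1 km, bearing=176.4°
Leg 3: dist=9671.8 km, bearing=176.4°
Total: 30252.7 km

Leg 1: φ1=1.0801214, φ2=-0.0850639, Δφ=-1.1651853, Δλ=-2.1936834 rad; a=sin²(Δφ/2)+cosφ1·cosφ2·sin²(Δλ/2)=0.6744226939; c=2·atan2(√a, √(1-a))=1.927135141; dist=6371·c=12277.778 ≈ 12277.8 km; running total=12277.8 km
Leg 1 bearing: y=sinΔλ·cosφ2=-0.80926088, x=cosφ1·sinφ2-sinφ1·cosφ2·cosΔλ=0.47265603; θ=atan2(y, x)=-59.7126° <0 so +360° → 300.2874° ≈ 300.3°
Leg 2: φ1=-0.0850639, φ2=-1.3780963, Δφ=-1.2930324, Δλ=0.3226625 rad; a=sin²(Δφ/2)+cosφ1·cosφ2·sin²(Δλ/2)=0.3678206287; c=2·atan2(√a, √(1-a))=1.303257377; dist=6371·c=8303.053 ≈ 8303.1 km; running total=20580.9 km
Leg 2 bearing: y=sinΔλ·cosφ2=0.06072634, x=cosφ1·sinφ2-sinφ1·cosφ2·cosΔλ=-0.96251066; θ=atan2(y, x)=176.3899° ≈ 176.4°
Leg 3: φ1=-1.3780963, φ2=-0.2450180, Δφ=1.1330782, Δλ=3.0775094 rad; a=sin²(Δφ/2)+cosφ1·cosφ2·sin²(Δλ/2)=0.4736622583; c=2·atan2(√a, √(1-a))=1.518096453; dist=6371·c=9671.793 ≈ 9671.8 km; running total=30252.7 km
Leg 3 bearing: y=sinΔλ·cosφ2=0.06212673, x=cosφ1·sinφ2-sinφ1·cosφ2·cosΔλ=-0.99667726; θ=atan2(y, x)=176.4331° ≈ 176.4°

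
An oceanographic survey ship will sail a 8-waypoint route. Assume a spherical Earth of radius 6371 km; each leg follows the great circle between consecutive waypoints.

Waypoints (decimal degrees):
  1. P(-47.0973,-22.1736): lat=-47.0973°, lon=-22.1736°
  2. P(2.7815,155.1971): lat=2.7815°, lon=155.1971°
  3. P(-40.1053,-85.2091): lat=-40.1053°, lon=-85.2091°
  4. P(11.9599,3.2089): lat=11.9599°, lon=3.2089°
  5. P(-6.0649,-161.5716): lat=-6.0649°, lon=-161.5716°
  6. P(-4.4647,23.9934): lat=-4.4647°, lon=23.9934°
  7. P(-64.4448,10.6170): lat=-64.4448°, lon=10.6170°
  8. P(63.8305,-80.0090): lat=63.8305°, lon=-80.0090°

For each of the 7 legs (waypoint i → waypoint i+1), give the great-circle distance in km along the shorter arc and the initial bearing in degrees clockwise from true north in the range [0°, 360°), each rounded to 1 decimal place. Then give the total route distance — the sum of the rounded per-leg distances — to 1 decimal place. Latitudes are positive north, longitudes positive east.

Leg 1: dist=15080.9 km, bearing=176.2°
Leg 2: dist=12688.8 km, bearing=133.2°
Leg 3: dist=10728.0 km, bearing=79.8°
Leg 4: dist=18220.6 km, bearing=290.1°
Leg 5: dist=18691.2 km, bearing=207.9°
Leg 6: dist=6755.0 km, bearing=186.6°
Leg 7: dist=16042.0 km, bearing=311.0°
Total: 98206.5 km

Leg 1: φ1=-0.8220030, φ2=0.0485463, Δφ=0.8705493, Δλ=3.0957027 rad; a=sin²(Δφ/2)+cosφ1·cosφ2·sin²(Δλ/2)=0.8573921417; c=2·atan2(√a, √(1-a))=2.367111929; dist=6371·c=15080.870 ≈ 15080.9 km; running total=15080.9 km
Leg 1 bearing: y=sinΔλ·cosφ2=0.04581979, x=cosφ1·sinφ2-sinφ1·cosφ2·cosΔλ=-0.69784237; θ=atan2(y, x)=176.2434° ≈ 176.2°
Leg 2: φ1=0.0485463, φ2=-0.6999695, Δφ=-0.7485159, Δλ=-4.1958797 rad; a=sin²(Δφ/2)+cosφ1·cosφ2·sin²(Δλ/2)=0.7042706422; c=2·atan2(√a, √(1-a))=1.991651644; dist=6371·c=12688.813 ≈ 12688.8 km; running total=27769.7 km
Leg 2 bearing: y=sinΔλ·cosφ2=0.66508435, x=cosφ1·sinφ2-sinφ1·cosφ2·cosΔλ=-0.62510546; θ=atan2(y, x)=133.2252° ≈ 133.2°
Leg 3: φ1=-0.6999695, φ2=0.2087396, Δφ=0.9087092, Δλ=1.5431852 rad; a=sin²(Δφ/2)+cosφ1·cosφ2·sin²(Δλ/2)=0.5564184372; c=2·atan2(√a, √(1-a))=1.683874027; dist=6371·c=10727.961 ≈ 10728.0 km; running total=38497.7 km
Leg 3 bearing: y=sinΔλ·cosφ2=0.97791999, x=cosφ1·sinφ2-sinφ1·cosφ2·cosΔλ=0.17589867; θ=atan2(y, x)=79.8032° ≈ 79.8°
Leg 4: φ1=0.2087396, φ2=-0.1058525, Δφ=-0.3145921, Δλ=-2.8759623 rad; a=sin²(Δφ/2)+cosφ1·cosφ2·sin²(Δλ/2)=0.9802961824; c=2·atan2(√a, √(1-a))=2.859921863; dist=6371·c=18220.562 ≈ 18220.6 km; running total=56718.3 km
Leg 4 bearing: y=sinΔλ·cosφ2=-0.26104825, x=cosφ1·sinφ2-sinφ1·cosφ2·cosΔλ=0.09547838; θ=atan2(y, x)=-69.9100° <0 so +360° → 290.0900° ≈ 290.1°
Leg 5: φ1=-0.1058525, φ2=-0.0779237, Δφ=0.0279288, Δλ=3.2387202 rad; a=sin²(Δφ/2)+cosφ1·cosφ2·sin²(Δλ/2)=0.9892440285; c=2·atan2(√a, √(1-a))=2.933797005; dist=6371·c=18691.221 ≈ 18691.2 km; running total=75409.5 km
Leg 5 bearing: y=sinΔλ·cosφ2=-0.09668066, x=cosφ1·sinφ2-sinφ1·cosφ2·cosΔλ=-0.18224701; θ=atan2(y, x)=-152.0544° <0 so +360° → 207.9456° ≈ 207.9°
Leg 6: φ1=-0.0779237, φ2=-1.1247739, Δφ=-1.0468502, Δλ=-0.2334622 rad; a=sin²(Δφ/2)+cosφ1·cosφ2·sin²(Δλ/2)=0.2556832707; c=2·atan2(√a, √(1-a))=1.060273518; dist=6371·c=6755.003 ≈ 6755.0 km; running total=82164.5 km
Leg 6 bearing: y=sinΔλ·cosφ2=-0.09979866, x=cosφ1·sinφ2-sinφ1·cosφ2·cosΔλ=-0.86676270; θ=atan2(y, x)=-173.4319° <0 so +360° → 186.5681° ≈ 186.6°
Leg 7: φ1=-1.1247739, φ2=1.1140524, Δφ=2.2388263, Δλ=-1.5817221 rad; a=sin²(Δφ/2)+cosφ1·cosφ2·sin²(Δλ/2)=0.9058850936; c=2·atan2(√a, √(1-a))=2.517973349; dist=6371·c=16042.008 ≈ 16042.0 km; running total=98206.5 km
Leg 7 bearing: y=sinΔλ·cosφ2=-0.44100183, x=cosφ1·sinφ2-sinφ1·cosφ2·cosΔλ=0.38281398; θ=atan2(y, x)=-49.0402° <0 so +360° → 310.9598° ≈ 311.0°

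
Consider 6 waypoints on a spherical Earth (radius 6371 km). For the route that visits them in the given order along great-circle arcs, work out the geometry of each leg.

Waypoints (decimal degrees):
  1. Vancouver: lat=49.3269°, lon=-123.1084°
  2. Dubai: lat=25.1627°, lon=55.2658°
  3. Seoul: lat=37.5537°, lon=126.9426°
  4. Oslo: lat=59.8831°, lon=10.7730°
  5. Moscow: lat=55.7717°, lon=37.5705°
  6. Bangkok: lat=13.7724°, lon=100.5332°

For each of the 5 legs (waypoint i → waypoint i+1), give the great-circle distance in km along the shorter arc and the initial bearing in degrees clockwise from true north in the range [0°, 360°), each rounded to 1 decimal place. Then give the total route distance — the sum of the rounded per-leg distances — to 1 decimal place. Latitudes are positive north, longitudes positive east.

Leg 1: φ1=0.8609168, φ2=0.4391720, Δφ=-0.4217449, Δλ=3.1132171 rad; a=sin²(Δφ/2)+cosφ1·cosφ2·sin²(Δλ/2)=0.6335879084; c=2·atan2(√a, √(1-a))=1.841257441; dist=6371·c=11730.651 ≈ 11730.7 km; running total=11730.7 km
Leg 1 bearing: y=sinΔλ·cosφ2=0.02567939, x=cosφ1·sinφ2-sinφ1·cosφ2·cosΔλ=0.96330559; θ=atan2(y, x)=1.5270° ≈ 1.5°
Leg 2: φ1=0.4391720, φ2=0.6554357, Δφ=0.2162637, Δλ=1.2509962 rad; a=sin²(Δφ/2)+cosφ1·cosφ2·sin²(Δλ/2)=0.2576316430; c=2·atan2(√a, √(1-a))=1.064734199; dist=6371·c=6783.422 ≈ 6783.4 km; running total=18514.1 km
Leg 2 bearing: y=sinΔλ·cosφ2=0.75258699, x=cosφ1·sinφ2-sinφ1·cosφ2·cosΔλ=0.44569401; θ=atan2(y, x)=59.3653° ≈ 59.4°
Leg 3: φ1=0.6554357, φ2=1.0451573, Δφ=0.3897215, Δλ=-2.0275420 rad; a=sin²(Δφ/2)+cosφ1·cosφ2·sin²(Δλ/2)=0.3241070226; c=2·atan2(√a, √(1-a))=1.211317998; dist=6371·c=7717.307 ≈ 7717.3 km; running total=26231.4 km
Leg 3 bearing: y=sinΔλ·cosφ2=-0.45033113, x=cosφ1·sinφ2-sinφ1·cosφ2·cosΔλ=0.82063909; θ=atan2(y, x)=-28.7561° <0 so +360° → 331.2439° ≈ 331.2°
Leg 4: φ1=1.0451573, φ2=0.9733998, Δφ=-0.0717575, Δλ=0.4677046 rad; a=sin²(Δφ/2)+cosφ1·cosφ2·sin²(Δλ/2)=0.0164422024; c=2·atan2(√a, √(1-a))=0.257162334; dist=6371·c=1638.381 ≈ 1638.4 km; running total=27869.8 km
Leg 4 bearing: y=sinΔλ·cosφ2=0.25359302, x=cosφ1·sinφ2-sinφ1·cosφ2·cosΔλ=-0.01944231; θ=atan2(y, x)=94.3841° ≈ 94.4°
Leg 5: φ1=0.9733998, φ2=0.2403737, Δφ=-0.7330261, Δλ=1.0989064 rad; a=sin²(Δφ/2)+cosφ1·cosφ2·sin²(Δλ/2)=0.2774129428; c=2·atan2(√a, √(1-a))=1.109427631; dist=6371·c=7068.163 ≈ 7068.2 km; running total=34938.0 km
Leg 5 bearing: y=sinΔλ·cosφ2=0.86510202, x=cosφ1·sinφ2-sinφ1·cosφ2·cosΔλ=-0.23112442; θ=atan2(y, x)=104.9580° ≈ 105.0°

Leg 1: dist=11730.7 km, bearing=1.5°
Leg 2: dist=6783.4 km, bearing=59.4°
Leg 3: dist=7717.3 km, bearing=331.2°
Leg 4: dist=1638.4 km, bearing=94.4°
Leg 5: dist=7068.2 km, bearing=105.0°
Total: 34938.0 km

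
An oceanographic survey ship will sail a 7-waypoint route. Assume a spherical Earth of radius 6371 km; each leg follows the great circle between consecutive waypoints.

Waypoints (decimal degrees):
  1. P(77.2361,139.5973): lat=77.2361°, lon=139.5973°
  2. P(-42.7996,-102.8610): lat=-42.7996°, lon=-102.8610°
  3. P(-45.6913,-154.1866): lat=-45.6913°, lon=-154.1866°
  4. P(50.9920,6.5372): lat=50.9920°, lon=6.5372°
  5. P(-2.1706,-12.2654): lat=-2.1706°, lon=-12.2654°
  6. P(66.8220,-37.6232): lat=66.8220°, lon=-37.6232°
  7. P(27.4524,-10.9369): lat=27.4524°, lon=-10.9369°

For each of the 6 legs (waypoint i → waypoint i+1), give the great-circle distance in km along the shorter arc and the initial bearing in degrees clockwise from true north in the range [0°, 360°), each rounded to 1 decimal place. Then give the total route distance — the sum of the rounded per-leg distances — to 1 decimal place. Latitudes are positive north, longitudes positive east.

Leg 1: φ1=1.3480242, φ2=-0.7469939, Δφ=-2.0950182, Δλ=-4.2316956 rad; a=sin²(Δφ/2)+cosφ1·cosφ2·sin²(Δλ/2)=0.8688018793; c=2·atan2(√a, √(1-a))=2.400311014; dist=6371·c=15292.381 ≈ 15292.4 km; running total=15292.4 km
Leg 1 bearing: y=sinΔλ·cosφ2=0.65058379, x=cosφ1·sinφ2-sinφ1·cosφ2·cosΔλ=0.18078004; θ=atan2(y, x)=74.4708° ≈ 74.5°
Leg 2: φ1=-0.7469939, φ2=-0.7974636, Δφ=-0.0504697, Δλ=-0.8958007 rad; a=sin²(Δφ/2)+cosφ1·cosφ2·sin²(Δλ/2)=0.0967634528; c=2·atan2(√a, √(1-a))=0.632633671; dist=6371·c=4030.509 ≈ 4030.5 km; running total=19322.9 km
Leg 2 bearing: y=sinΔλ·cosφ2=-0.54534442, x=cosφ1·sinφ2-sinφ1·cosφ2·cosΔλ=-0.22847454; θ=atan2(y, x)=-112.7315° <0 so +360° → 247.2685° ≈ 247.3°
Leg 3: φ1=-0.7974636, φ2=0.8899783, Δφ=1.6874419, Δλ=2.8051595 rad; a=sin²(Δφ/2)+cosφ1·cosφ2·sin²(Δλ/2)=0.9855373982; c=2·atan2(√a, √(1-a))=2.900487971; dist=6371·c=18479.009 ≈ 18479.0 km; running total=37801.9 km
Leg 3 bearing: y=sinΔλ·cosφ2=0.20778853, x=cosφ1·sinφ2-sinφ1·cosφ2·cosΔλ=0.11763362; θ=atan2(y, x)=60.4849° ≈ 60.5°
Leg 4: φ1=0.8899783, φ2=-0.0378841, Δφ=-0.9278624, Δλ=-0.3281673 rad; a=sin²(Δφ/2)+cosφ1·cosφ2·sin²(Δλ/2)=0.2170097253; c=2·atan2(√a, √(1-a))=0.969174175; dist=6371·c=6174.609 ≈ 6174.6 km; running total=43976.5 km
Leg 4 bearing: y=sinΔλ·cosφ2=-0.32207739, x=cosφ1·sinφ2-sinφ1·cosφ2·cosΔλ=-0.75890195; θ=atan2(y, x)=-157.0037° <0 so +360° → 202.9963° ≈ 203.0°
Leg 5: φ1=-0.0378841, φ2=1.1662639, Δφ=1.2041480, Δλ=-0.4425771 rad; a=sin²(Δφ/2)+cosφ1·cosφ2·sin²(Δλ/2)=0.3397030909; c=2·atan2(√a, √(1-a))=1.244439997; dist=6371·c=7928.327 ≈ 7928.3 km; running total=51904.8 km
Leg 5 bearing: y=sinΔλ·cosφ2=-0.16856222, x=cosφ1·sinφ2-sinφ1·cosφ2·cosΔλ=0.93209784; θ=atan2(y, x)=-10.2507° <0 so +360° → 349.7493° ≈ 349.7°
Leg 6: φ1=1.1662639, φ2=0.4791348, Δφ=-0.6871291, Δλ=0.4657638 rad; a=sin²(Δφ/2)+cosφ1·cosφ2·sin²(Δλ/2)=0.1320671317; c=2·atan2(√a, √(1-a))=0.743851989; dist=6371·c=4739.081 ≈ 4739.1 km; running total=56643.9 km
Leg 6 bearing: y=sinΔλ·cosφ2=0.39853347, x=cosφ1·sinφ2-sinφ1·cosφ2·cosΔλ=-0.54742368; θ=atan2(y, x)=143.9448° ≈ 143.9°

Leg 1: dist=15292.4 km, bearing=74.5°
Leg 2: dist=4030.5 km, bearing=247.3°
Leg 3: dist=18479.0 km, bearing=60.5°
Leg 4: dist=6174.6 km, bearing=203.0°
Leg 5: dist=7928.3 km, bearing=349.7°
Leg 6: dist=4739.1 km, bearing=143.9°
Total: 56643.9 km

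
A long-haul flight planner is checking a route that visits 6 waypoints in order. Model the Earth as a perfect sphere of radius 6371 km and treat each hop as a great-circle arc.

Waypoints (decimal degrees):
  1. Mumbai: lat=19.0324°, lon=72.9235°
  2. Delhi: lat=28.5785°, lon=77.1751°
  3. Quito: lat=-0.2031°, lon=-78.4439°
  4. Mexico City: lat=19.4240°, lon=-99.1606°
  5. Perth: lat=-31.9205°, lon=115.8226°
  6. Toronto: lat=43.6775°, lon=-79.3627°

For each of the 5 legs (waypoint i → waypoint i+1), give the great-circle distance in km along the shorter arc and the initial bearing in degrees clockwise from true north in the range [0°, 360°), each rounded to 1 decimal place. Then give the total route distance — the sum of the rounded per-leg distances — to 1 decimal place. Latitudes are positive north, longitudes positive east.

Leg 1: φ1=0.3321780, φ2=0.4987889, Δφ=0.1666109, Δλ=0.0742044 rad; a=sin²(Δφ/2)+cosφ1·cosφ2·sin²(Δλ/2)=0.0080660057; c=2·atan2(√a, √(1-a))=0.179864241; dist=6371·c=1145.915 ≈ 1145.9 km; running total=1145.9 km
Leg 1 bearing: y=sinΔλ·cosφ2=0.06510376, x=cosφ1·sinφ2-sinφ1·cosφ2·cosΔλ=0.16662918; θ=atan2(y, x)=21.3411° ≈ 21.3°
Leg 2: φ1=0.4987889, φ2=-0.0035448, Δφ=-0.5023337, Δλ=-2.7160639 rad; a=sin²(Δφ/2)+cosφ1·cosφ2·sin²(Δλ/2)=0.9007695931; c=2·atan2(√a, √(1-a))=2.500661260; dist=6371·c=15931.713 ≈ 15931.7 km; running total=17077.6 km
Leg 2 bearing: y=sinΔλ·cosφ2=-0.41279982, x=cosφ1·sinφ2-sinφ1·cosφ2·cosΔλ=0.43258669; θ=atan2(y, x)=-43.6592° <0 so +360° → 316.3408° ≈ 316.3°
Leg 3: φ1=-0.0035448, φ2=0.3390128, Δφ=0.3425575, Δλ=-0.3615746 rad; a=sin²(Δφ/2)+cosφ1·cosφ2·sin²(Δλ/2)=0.0595398995; c=2·atan2(√a, √(1-a))=0.492993263; dist=6371·c=3140.860 ≈ 3140.9 km; running total=20218.5 km
Leg 3 bearing: y=sinΔλ·cosφ2=-0.33361339, x=cosφ1·sinφ2-sinφ1·cosφ2·cosΔλ=0.33568096; θ=atan2(y, x)=-44.8230° <0 so +360° → 315.1770° ≈ 315.2°
Leg 4: φ1=0.3390128, φ2=-0.5571178, Δφ=-0.8961306, Δλ=3.7521647 rad; a=sin²(Δφ/2)+cosφ1·cosφ2·sin²(Δλ/2)=0.9158399789; c=2·atan2(√a, √(1-a))=2.552922750; dist=6371·c=16264.671 ≈ 16264.7 km; running total=36483.2 km
Leg 4 bearing: y=sinΔλ·cosφ2=-0.48663779, x=cosφ1·sinφ2-sinφ1·cosφ2·cosΔλ=-0.26738009; θ=atan2(y, x)=-118.7863° <0 so +360° → 241.2137° ≈ 241.2°
Leg 5: φ1=-0.5571178, φ2=0.7623162, Δφ=1.3194340, Δλ=-3.4066261 rad; a=sin²(Δφ/2)+cosφ1·cosφ2·sin²(Δλ/2)=0.9787932304; c=2·atan2(√a, √(1-a))=2.849302403; dist=6371·c=18152.906 ≈ 18152.9 km; running total=54636.1 km
Leg 5 bearing: y=sinΔλ·cosφ2=0.18944621, x=cosφ1·sinφ2-sinφ1·cosφ2·cosΔλ=0.21711357; θ=atan2(y, x)=41.1069° ≈ 41.1°

Leg 1: dist=1145.9 km, bearing=21.3°
Leg 2: dist=15931.7 km, bearing=316.3°
Leg 3: dist=3140.9 km, bearing=315.2°
Leg 4: dist=16264.7 km, bearing=241.2°
Leg 5: dist=18152.9 km, bearing=41.1°
Total: 54636.1 km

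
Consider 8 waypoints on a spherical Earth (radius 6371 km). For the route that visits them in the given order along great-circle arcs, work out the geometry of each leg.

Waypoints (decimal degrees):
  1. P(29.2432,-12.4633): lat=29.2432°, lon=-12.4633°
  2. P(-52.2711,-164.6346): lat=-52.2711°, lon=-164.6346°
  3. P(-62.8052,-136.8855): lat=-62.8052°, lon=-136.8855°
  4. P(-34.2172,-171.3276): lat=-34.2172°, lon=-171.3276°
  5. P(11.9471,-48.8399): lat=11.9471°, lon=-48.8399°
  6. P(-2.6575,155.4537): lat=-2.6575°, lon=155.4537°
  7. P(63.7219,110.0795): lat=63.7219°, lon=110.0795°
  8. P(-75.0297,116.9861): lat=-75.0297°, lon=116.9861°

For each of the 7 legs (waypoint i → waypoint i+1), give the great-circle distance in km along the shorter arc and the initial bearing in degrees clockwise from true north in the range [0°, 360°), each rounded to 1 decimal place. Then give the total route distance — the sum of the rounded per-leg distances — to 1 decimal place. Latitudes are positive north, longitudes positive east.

Leg 1: φ1=0.5103901, φ2=-0.9123028, Δφ=-1.4226929, Δλ=-2.6558902 rad; a=sin²(Δφ/2)+cosφ1·cosφ2·sin²(Δλ/2)=0.9292815094; c=2·atan2(√a, √(1-a))=2.603256660; dist=6371·c=16585.348 ≈ 16585.3 km; running total=16585.3 km
Leg 1 bearing: y=sinΔλ·cosφ2=-0.28566524, x=cosφ1·sinφ2-sinφ1·cosφ2·cosΔλ=-0.42575217; θ=atan2(y, x)=-146.1397° <0 so +360° → 213.8603° ≈ 213.9°
Leg 2: φ1=-0.9123028, φ2=-1.0961575, Δφ=-0.1838547, Δλ=0.4843132 rad; a=sin²(Δφ/2)+cosφ1·cosφ2·sin²(Δλ/2)=0.0245080609; c=2·atan2(√a, √(1-a))=0.314394242; dist=6371·c=2003.006 ≈ 2003.0 km; running total=18588.3 km
Leg 2 bearing: y=sinΔλ·cosφ2=0.21278749, x=cosφ1·sinφ2-sinφ1·cosφ2·cosΔλ=-0.22439061; θ=atan2(y, x)=136.5203° ≈ 136.5°
Leg 3: φ1=-1.0961575, φ2=-0.5972028, Δφ=0.4989547, Δλ=-0.6011280 rad; a=sin²(Δφ/2)+cosφ1·cosφ2·sin²(Δλ/2)=0.0940828110; c=2·atan2(√a, √(1-a))=0.623509376; dist=6371·c=3972.378 ≈ 3972.4 km; running total=22560.7 km
Leg 3 bearing: y=sinΔλ·cosφ2=-0.46767910, x=cosφ1·sinφ2-sinφ1·cosφ2·cosΔλ=0.34957289; θ=atan2(y, x)=-53.2232° <0 so +360° → 306.7768° ≈ 306.8°
Leg 4: φ1=-0.5972028, φ2=0.2085162, Δφ=0.8057190, Δλ=2.1378137 rad; a=sin²(Δφ/2)+cosφ1·cosφ2·sin²(Δλ/2)=0.7754682134; c=2·atan2(√a, √(1-a))=2.154282227; dist=6371·c=13724.932 ≈ 13724.9 km; running total=36285.6 km
Leg 4 bearing: y=sinΔλ·cosφ2=0.82523569, x=cosφ1·sinφ2-sinφ1·cosφ2·cosΔλ=-0.12431856; θ=atan2(y, x)=98.5670° ≈ 98.6°
Leg 5: φ1=0.2085162, φ2=-0.0463821, Δφ=-0.2548984, Δλ=3.5655960 rad; a=sin²(Δφ/2)+cosφ1·cosφ2·sin²(Δλ/2)=0.9501727631; c=2·atan2(√a, √(1-a))=2.691359183; dist=6371·c=17146.649 ≈ 17146.6 km; running total=53432.2 km
Leg 5 bearing: y=sinΔλ·cosφ2=-0.41097009, x=cosφ1·sinφ2-sinφ1·cosφ2·cosΔλ=0.14311364; θ=atan2(y, x)=-70.8002° <0 so +360° → 289.1998° ≈ 289.2°
Leg 6: φ1=-0.0463821, φ2=1.1121570, Δφ=1.1585391, Δλ=-0.7919292 rad; a=sin²(Δφ/2)+cosφ1·cosφ2·sin²(Δλ/2)=0.3654516388; c=2·atan2(√a, √(1-a))=1.298341291; dist=6371·c=8271.732 ≈ 8271.7 km; running total=61703.9 km
Leg 6 bearing: y=sinΔλ·cosφ2=-0.31509421, x=cosφ1·sinφ2-sinφ1·cosφ2·cosΔλ=0.91011131; θ=atan2(y, x)=-19.0966° <0 so +360° → 340.9034° ≈ 340.9°
Leg 7: φ1=1.1121570, φ2=-1.3095153, Δφ=-2.4216723, Δλ=0.1205429 rad; a=sin²(Δφ/2)+cosφ1·cosφ2·sin²(Δλ/2)=0.8763440544; c=2·atan2(√a, √(1-a))=2.422931863; dist=6371·c=15436.499 ≈ 15436.5 km; running total=77140.4 km
Leg 7 bearing: y=sinΔλ·cosφ2=0.03106309, x=cosφ1·sinφ2-sinφ1·cosφ2·cosΔλ=-0.65764405; θ=atan2(y, x)=177.2957° ≈ 177.3°

Leg 1: dist=16585.3 km, bearing=213.9°
Leg 2: dist=2003.0 km, bearing=136.5°
Leg 3: dist=3972.4 km, bearing=306.8°
Leg 4: dist=13724.9 km, bearing=98.6°
Leg 5: dist=17146.6 km, bearing=289.2°
Leg 6: dist=8271.7 km, bearing=340.9°
Leg 7: dist=15436.5 km, bearing=177.3°
Total: 77140.4 km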